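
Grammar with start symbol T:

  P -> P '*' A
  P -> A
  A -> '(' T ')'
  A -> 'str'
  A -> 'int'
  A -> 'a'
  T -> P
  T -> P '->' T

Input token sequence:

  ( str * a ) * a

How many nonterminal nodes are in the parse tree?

10

[T [P [P [A ( [T [P [P [A str]] * [A a]]] )]] * [A a]]]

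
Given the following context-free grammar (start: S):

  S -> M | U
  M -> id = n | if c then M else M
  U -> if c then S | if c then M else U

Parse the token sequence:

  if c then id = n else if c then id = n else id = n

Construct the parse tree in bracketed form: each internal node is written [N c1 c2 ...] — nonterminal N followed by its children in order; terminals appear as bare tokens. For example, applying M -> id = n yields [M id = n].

S
M
if c then M else M
if c then id = n else M
if c then id = n else if c then M else M
if c then id = n else if c then id = n else M
if c then id = n else if c then id = n else id = n

[S [M if c then [M id = n] else [M if c then [M id = n] else [M id = n]]]]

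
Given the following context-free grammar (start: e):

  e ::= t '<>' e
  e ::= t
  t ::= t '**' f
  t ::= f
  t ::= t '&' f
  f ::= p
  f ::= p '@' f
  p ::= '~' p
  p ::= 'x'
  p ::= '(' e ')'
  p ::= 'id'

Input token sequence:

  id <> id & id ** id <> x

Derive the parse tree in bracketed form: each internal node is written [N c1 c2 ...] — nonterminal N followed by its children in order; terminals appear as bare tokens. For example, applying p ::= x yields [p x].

[e [t [f [p id]]] <> [e [t [t [t [f [p id]]] & [f [p id]]] ** [f [p id]]] <> [e [t [f [p x]]]]]]

e
t <> e
f <> e
p <> e
id <> e
id <> t <> e
id <> t ** f <> e
id <> t & f ** f <> e
id <> f & f ** f <> e
id <> p & f ** f <> e
id <> id & f ** f <> e
id <> id & p ** f <> e
id <> id & id ** f <> e
id <> id & id ** p <> e
id <> id & id ** id <> e
id <> id & id ** id <> t
id <> id & id ** id <> f
id <> id & id ** id <> p
id <> id & id ** id <> x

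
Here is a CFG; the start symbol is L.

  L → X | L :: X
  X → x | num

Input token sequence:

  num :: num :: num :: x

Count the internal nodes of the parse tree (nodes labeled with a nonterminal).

8

[L [L [L [L [X num]] :: [X num]] :: [X num]] :: [X x]]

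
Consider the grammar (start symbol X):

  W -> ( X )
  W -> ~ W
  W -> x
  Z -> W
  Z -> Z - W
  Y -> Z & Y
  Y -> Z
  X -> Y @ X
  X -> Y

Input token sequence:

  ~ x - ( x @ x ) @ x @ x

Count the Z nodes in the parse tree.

6

[X [Y [Z [Z [W ~ [W x]]] - [W ( [X [Y [Z [W x]]] @ [X [Y [Z [W x]]]]] )]]] @ [X [Y [Z [W x]]] @ [X [Y [Z [W x]]]]]]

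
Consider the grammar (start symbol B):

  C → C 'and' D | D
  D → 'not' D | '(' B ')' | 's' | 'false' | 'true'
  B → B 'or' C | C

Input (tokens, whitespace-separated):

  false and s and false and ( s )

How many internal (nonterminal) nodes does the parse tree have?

12

[B [C [C [C [C [D false]] and [D s]] and [D false]] and [D ( [B [C [D s]]] )]]]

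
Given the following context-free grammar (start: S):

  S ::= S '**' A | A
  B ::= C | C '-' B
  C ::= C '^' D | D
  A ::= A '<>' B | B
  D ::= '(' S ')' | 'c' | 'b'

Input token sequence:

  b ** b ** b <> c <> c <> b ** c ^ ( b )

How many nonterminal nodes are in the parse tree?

39

[S [S [S [S [A [B [C [D b]]]]] ** [A [B [C [D b]]]]] ** [A [A [A [A [B [C [D b]]]] <> [B [C [D c]]]] <> [B [C [D c]]]] <> [B [C [D b]]]]] ** [A [B [C [C [D c]] ^ [D ( [S [A [B [C [D b]]]]] )]]]]]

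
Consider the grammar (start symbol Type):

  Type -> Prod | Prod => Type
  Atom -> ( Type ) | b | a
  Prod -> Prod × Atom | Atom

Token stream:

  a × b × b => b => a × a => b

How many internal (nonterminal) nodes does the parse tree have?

18

[Type [Prod [Prod [Prod [Atom a]] × [Atom b]] × [Atom b]] => [Type [Prod [Atom b]] => [Type [Prod [Prod [Atom a]] × [Atom a]] => [Type [Prod [Atom b]]]]]]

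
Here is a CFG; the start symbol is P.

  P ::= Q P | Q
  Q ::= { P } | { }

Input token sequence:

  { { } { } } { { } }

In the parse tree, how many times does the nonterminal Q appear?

5

[P [Q { [P [Q { }] [P [Q { }]]] }] [P [Q { [P [Q { }]] }]]]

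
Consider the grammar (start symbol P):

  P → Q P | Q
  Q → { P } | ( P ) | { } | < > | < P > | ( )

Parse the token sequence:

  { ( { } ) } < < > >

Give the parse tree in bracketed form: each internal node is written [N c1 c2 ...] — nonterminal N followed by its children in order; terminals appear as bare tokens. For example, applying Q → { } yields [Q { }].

[P [Q { [P [Q ( [P [Q { }]] )]] }] [P [Q < [P [Q < >]] >]]]

P
Q P
{ P } P
{ Q } P
{ ( P ) } P
{ ( Q ) } P
{ ( { } ) } P
{ ( { } ) } Q
{ ( { } ) } < P >
{ ( { } ) } < Q >
{ ( { } ) } < < > >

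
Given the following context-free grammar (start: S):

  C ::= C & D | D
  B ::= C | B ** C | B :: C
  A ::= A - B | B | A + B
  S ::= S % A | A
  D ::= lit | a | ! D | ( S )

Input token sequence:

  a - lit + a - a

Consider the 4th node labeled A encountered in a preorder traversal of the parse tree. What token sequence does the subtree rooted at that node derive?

a

[S [A [A [A [A [B [C [D a]]]] - [B [C [D lit]]]] + [B [C [D a]]]] - [B [C [D a]]]]]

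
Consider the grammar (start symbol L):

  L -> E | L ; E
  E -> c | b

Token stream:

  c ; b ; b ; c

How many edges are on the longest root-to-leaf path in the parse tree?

[L [L [L [L [E c]] ; [E b]] ; [E b]] ; [E c]]

5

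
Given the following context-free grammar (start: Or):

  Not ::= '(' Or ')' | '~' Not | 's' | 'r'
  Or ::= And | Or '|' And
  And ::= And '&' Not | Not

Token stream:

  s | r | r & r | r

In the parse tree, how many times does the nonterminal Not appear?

[Or [Or [Or [Or [And [Not s]]] | [And [Not r]]] | [And [And [Not r]] & [Not r]]] | [And [Not r]]]

5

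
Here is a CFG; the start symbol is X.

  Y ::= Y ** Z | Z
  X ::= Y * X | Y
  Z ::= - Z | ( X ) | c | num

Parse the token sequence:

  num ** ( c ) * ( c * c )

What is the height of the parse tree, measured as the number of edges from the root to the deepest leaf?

[X [Y [Y [Z num]] ** [Z ( [X [Y [Z c]]] )]] * [X [Y [Z ( [X [Y [Z c]] * [X [Y [Z c]]]] )]]]]

8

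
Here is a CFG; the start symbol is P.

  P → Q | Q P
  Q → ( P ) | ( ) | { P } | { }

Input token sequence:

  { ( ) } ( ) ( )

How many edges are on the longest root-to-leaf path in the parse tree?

4

[P [Q { [P [Q ( )]] }] [P [Q ( )] [P [Q ( )]]]]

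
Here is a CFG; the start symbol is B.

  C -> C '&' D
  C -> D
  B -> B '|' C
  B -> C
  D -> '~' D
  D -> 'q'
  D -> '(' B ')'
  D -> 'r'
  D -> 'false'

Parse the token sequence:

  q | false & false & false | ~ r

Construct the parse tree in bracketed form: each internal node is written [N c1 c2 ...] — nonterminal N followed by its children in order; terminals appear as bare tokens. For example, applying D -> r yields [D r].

[B [B [B [C [D q]]] | [C [C [C [D false]] & [D false]] & [D false]]] | [C [D ~ [D r]]]]

B
B | C
B | C | C
C | C | C
D | C | C
q | C | C
q | C & D | C
q | C & D & D | C
q | D & D & D | C
q | false & D & D | C
q | false & false & D | C
q | false & false & false | C
q | false & false & false | D
q | false & false & false | ~ D
q | false & false & false | ~ r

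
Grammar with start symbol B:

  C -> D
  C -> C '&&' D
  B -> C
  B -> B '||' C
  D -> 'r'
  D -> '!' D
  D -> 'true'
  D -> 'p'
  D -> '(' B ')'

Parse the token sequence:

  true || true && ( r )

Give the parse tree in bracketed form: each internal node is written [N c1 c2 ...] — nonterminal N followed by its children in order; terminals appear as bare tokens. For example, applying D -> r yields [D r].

B
B || C
C || C
D || C
true || C
true || C && D
true || D && D
true || true && D
true || true && ( B )
true || true && ( C )
true || true && ( D )
true || true && ( r )

[B [B [C [D true]]] || [C [C [D true]] && [D ( [B [C [D r]]] )]]]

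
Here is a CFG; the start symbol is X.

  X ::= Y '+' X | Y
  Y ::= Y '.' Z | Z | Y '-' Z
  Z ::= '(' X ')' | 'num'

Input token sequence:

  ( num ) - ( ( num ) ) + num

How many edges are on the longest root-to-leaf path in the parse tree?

9

[X [Y [Y [Z ( [X [Y [Z num]]] )]] - [Z ( [X [Y [Z ( [X [Y [Z num]]] )]]] )]] + [X [Y [Z num]]]]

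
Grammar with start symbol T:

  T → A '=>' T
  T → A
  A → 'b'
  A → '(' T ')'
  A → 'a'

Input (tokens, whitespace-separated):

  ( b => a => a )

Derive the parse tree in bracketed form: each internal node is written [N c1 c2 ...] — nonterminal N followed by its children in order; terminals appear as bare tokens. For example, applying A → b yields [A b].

[T [A ( [T [A b] => [T [A a] => [T [A a]]]] )]]

T
A
( T )
( A => T )
( b => T )
( b => A => T )
( b => a => T )
( b => a => A )
( b => a => a )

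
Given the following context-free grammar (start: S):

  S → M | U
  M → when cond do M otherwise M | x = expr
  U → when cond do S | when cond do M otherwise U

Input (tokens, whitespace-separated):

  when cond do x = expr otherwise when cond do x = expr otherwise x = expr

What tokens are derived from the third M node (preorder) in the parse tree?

when cond do x = expr otherwise x = expr

[S [M when cond do [M x = expr] otherwise [M when cond do [M x = expr] otherwise [M x = expr]]]]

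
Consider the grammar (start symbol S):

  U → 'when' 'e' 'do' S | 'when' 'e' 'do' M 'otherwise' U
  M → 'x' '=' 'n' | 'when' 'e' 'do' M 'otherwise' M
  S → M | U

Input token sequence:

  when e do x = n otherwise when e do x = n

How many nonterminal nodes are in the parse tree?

6

[S [U when e do [M x = n] otherwise [U when e do [S [M x = n]]]]]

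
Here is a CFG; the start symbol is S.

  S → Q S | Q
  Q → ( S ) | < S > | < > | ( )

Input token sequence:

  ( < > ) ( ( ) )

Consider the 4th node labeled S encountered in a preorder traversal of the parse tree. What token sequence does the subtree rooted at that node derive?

[S [Q ( [S [Q < >]] )] [S [Q ( [S [Q ( )]] )]]]

( )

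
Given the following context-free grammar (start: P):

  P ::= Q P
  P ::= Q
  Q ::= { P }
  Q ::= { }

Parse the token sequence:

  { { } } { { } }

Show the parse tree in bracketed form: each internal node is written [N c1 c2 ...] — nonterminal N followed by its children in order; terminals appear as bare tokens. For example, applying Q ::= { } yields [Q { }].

P
Q P
{ P } P
{ Q } P
{ { } } P
{ { } } Q
{ { } } { P }
{ { } } { Q }
{ { } } { { } }

[P [Q { [P [Q { }]] }] [P [Q { [P [Q { }]] }]]]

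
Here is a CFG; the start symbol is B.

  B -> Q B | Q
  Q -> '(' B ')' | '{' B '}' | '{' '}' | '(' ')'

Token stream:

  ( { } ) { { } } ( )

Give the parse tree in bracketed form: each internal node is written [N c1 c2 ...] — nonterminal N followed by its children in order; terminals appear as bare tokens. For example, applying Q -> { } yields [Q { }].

[B [Q ( [B [Q { }]] )] [B [Q { [B [Q { }]] }] [B [Q ( )]]]]

B
Q B
( B ) B
( Q ) B
( { } ) B
( { } ) Q B
( { } ) { B } B
( { } ) { Q } B
( { } ) { { } } B
( { } ) { { } } Q
( { } ) { { } } ( )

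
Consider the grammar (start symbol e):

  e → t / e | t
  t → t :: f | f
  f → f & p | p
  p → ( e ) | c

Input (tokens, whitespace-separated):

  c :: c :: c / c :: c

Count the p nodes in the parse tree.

5

[e [t [t [t [f [p c]]] :: [f [p c]]] :: [f [p c]]] / [e [t [t [f [p c]]] :: [f [p c]]]]]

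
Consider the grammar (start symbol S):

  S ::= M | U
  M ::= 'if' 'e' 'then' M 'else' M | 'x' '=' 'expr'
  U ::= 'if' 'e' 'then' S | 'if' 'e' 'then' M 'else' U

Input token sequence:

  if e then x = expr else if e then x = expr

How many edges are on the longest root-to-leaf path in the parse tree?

5

[S [U if e then [M x = expr] else [U if e then [S [M x = expr]]]]]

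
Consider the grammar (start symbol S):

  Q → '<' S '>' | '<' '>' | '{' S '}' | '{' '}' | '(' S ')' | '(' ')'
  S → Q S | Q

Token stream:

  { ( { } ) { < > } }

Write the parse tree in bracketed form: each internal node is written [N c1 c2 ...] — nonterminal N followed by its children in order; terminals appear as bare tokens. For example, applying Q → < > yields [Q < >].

S
Q
{ S }
{ Q S }
{ ( S ) S }
{ ( Q ) S }
{ ( { } ) S }
{ ( { } ) Q }
{ ( { } ) { S } }
{ ( { } ) { Q } }
{ ( { } ) { < > } }

[S [Q { [S [Q ( [S [Q { }]] )] [S [Q { [S [Q < >]] }]]] }]]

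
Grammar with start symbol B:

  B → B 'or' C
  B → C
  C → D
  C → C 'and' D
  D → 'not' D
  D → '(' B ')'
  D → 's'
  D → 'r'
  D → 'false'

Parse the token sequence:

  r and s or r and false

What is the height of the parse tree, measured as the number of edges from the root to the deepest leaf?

5

[B [B [C [C [D r]] and [D s]]] or [C [C [D r]] and [D false]]]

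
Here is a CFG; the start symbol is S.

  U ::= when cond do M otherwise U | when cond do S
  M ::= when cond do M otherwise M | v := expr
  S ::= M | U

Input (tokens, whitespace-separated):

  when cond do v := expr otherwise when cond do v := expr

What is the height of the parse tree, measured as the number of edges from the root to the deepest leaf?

5

[S [U when cond do [M v := expr] otherwise [U when cond do [S [M v := expr]]]]]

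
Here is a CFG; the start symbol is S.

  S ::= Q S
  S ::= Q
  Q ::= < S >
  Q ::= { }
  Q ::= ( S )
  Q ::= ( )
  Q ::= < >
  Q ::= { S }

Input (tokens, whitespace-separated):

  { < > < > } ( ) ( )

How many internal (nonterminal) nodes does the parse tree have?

[S [Q { [S [Q < >] [S [Q < >]]] }] [S [Q ( )] [S [Q ( )]]]]

10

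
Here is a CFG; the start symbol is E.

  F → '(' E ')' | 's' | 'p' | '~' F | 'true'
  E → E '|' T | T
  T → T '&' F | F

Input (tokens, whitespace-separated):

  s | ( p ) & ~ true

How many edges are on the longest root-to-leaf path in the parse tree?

[E [E [T [F s]]] | [T [T [F ( [E [T [F p]]] )]] & [F ~ [F true]]]]

7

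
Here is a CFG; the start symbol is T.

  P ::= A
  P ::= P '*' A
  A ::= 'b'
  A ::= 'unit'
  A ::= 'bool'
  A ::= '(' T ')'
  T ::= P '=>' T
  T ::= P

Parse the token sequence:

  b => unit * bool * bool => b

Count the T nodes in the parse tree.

3

[T [P [A b]] => [T [P [P [P [A unit]] * [A bool]] * [A bool]] => [T [P [A b]]]]]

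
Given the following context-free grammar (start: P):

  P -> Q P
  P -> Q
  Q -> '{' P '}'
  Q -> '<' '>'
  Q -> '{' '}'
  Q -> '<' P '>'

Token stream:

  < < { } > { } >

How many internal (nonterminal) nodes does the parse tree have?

[P [Q < [P [Q < [P [Q { }]] >] [P [Q { }]]] >]]

8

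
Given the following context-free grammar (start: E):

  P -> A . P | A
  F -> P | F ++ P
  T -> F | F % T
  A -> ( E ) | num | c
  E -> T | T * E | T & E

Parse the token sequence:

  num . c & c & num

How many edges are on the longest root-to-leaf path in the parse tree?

7

[E [T [F [P [A num] . [P [A c]]]]] & [E [T [F [P [A c]]]] & [E [T [F [P [A num]]]]]]]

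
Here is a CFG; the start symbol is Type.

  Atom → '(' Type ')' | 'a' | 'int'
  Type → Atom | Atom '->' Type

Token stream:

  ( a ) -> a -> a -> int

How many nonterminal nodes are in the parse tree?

10

[Type [Atom ( [Type [Atom a]] )] -> [Type [Atom a] -> [Type [Atom a] -> [Type [Atom int]]]]]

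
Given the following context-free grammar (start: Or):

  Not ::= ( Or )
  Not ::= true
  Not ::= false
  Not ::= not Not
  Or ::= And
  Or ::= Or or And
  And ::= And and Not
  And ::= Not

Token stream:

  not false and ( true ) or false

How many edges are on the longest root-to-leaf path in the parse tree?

7

[Or [Or [And [And [Not not [Not false]]] and [Not ( [Or [And [Not true]]] )]]] or [And [Not false]]]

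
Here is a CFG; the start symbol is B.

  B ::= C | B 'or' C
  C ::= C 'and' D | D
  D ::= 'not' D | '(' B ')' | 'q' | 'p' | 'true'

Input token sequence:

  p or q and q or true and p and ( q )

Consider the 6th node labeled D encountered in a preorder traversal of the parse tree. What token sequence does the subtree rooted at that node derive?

( q )

[B [B [B [C [D p]]] or [C [C [D q]] and [D q]]] or [C [C [C [D true]] and [D p]] and [D ( [B [C [D q]]] )]]]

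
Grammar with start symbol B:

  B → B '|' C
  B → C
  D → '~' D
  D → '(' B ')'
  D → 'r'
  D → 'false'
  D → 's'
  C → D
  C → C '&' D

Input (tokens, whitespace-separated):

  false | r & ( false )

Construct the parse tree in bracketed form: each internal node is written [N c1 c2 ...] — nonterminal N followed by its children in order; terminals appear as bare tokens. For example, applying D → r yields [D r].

B
B | C
C | C
D | C
false | C
false | C & D
false | D & D
false | r & D
false | r & ( B )
false | r & ( C )
false | r & ( D )
false | r & ( false )

[B [B [C [D false]]] | [C [C [D r]] & [D ( [B [C [D false]]] )]]]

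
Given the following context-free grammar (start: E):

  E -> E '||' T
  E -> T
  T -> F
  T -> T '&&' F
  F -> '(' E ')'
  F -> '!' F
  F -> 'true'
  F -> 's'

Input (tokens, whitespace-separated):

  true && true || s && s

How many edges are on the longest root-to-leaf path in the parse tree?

[E [E [T [T [F true]] && [F true]]] || [T [T [F s]] && [F s]]]

5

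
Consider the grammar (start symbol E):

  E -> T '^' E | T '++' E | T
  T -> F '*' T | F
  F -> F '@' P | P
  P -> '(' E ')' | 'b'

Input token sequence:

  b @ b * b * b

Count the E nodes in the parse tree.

1

[E [T [F [F [P b]] @ [P b]] * [T [F [P b]] * [T [F [P b]]]]]]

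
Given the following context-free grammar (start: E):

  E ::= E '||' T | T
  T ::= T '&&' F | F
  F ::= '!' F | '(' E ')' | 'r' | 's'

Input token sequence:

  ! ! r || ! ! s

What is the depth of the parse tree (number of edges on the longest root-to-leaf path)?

[E [E [T [F ! [F ! [F r]]]]] || [T [F ! [F ! [F s]]]]]

6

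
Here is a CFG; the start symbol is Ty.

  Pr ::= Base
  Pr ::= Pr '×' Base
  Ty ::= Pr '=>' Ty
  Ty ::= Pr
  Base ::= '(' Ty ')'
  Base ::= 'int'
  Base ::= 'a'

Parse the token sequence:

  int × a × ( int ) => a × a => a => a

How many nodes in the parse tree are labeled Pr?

[Ty [Pr [Pr [Pr [Base int]] × [Base a]] × [Base ( [Ty [Pr [Base int]]] )]] => [Ty [Pr [Pr [Base a]] × [Base a]] => [Ty [Pr [Base a]] => [Ty [Pr [Base a]]]]]]

8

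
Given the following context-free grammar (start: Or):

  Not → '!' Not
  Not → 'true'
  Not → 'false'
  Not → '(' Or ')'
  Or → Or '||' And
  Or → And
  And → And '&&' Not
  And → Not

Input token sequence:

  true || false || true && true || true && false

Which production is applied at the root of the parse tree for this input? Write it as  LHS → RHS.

Or → Or '||' And

[Or [Or [Or [Or [And [Not true]]] || [And [Not false]]] || [And [And [Not true]] && [Not true]]] || [And [And [Not true]] && [Not false]]]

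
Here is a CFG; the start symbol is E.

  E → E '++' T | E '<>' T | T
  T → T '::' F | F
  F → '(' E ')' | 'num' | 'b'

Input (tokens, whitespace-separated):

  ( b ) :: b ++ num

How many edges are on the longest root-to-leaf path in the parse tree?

[E [E [T [T [F ( [E [T [F b]]] )]] :: [F b]]] ++ [T [F num]]]

8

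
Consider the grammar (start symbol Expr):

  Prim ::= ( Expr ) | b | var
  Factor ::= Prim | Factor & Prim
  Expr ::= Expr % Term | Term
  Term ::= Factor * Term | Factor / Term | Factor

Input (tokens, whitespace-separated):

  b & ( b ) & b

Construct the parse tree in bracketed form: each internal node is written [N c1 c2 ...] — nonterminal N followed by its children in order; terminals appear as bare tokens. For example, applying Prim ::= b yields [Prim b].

[Expr [Term [Factor [Factor [Factor [Prim b]] & [Prim ( [Expr [Term [Factor [Prim b]]]] )]] & [Prim b]]]]

Expr
Term
Factor
Factor & Prim
Factor & Prim & Prim
Prim & Prim & Prim
b & Prim & Prim
b & ( Expr ) & Prim
b & ( Term ) & Prim
b & ( Factor ) & Prim
b & ( Prim ) & Prim
b & ( b ) & Prim
b & ( b ) & b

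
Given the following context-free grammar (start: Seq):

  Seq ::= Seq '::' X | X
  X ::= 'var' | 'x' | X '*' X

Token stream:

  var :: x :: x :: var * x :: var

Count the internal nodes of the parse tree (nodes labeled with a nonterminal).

[Seq [Seq [Seq [Seq [Seq [X var]] :: [X x]] :: [X x]] :: [X [X var] * [X x]]] :: [X var]]

12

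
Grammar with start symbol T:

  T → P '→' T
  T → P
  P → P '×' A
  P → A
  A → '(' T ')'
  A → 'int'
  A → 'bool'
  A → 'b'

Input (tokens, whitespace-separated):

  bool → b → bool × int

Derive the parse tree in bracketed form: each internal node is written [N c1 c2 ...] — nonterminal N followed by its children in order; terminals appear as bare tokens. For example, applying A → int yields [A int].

[T [P [A bool]] → [T [P [A b]] → [T [P [P [A bool]] × [A int]]]]]

T
P → T
A → T
bool → T
bool → P → T
bool → A → T
bool → b → T
bool → b → P
bool → b → P × A
bool → b → A × A
bool → b → bool × A
bool → b → bool × int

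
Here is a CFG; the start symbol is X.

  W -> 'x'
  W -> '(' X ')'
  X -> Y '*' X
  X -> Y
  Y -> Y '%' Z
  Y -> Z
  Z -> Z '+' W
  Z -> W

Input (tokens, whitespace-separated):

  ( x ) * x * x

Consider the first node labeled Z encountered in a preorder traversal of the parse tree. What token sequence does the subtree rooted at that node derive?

( x )

[X [Y [Z [W ( [X [Y [Z [W x]]]] )]]] * [X [Y [Z [W x]]] * [X [Y [Z [W x]]]]]]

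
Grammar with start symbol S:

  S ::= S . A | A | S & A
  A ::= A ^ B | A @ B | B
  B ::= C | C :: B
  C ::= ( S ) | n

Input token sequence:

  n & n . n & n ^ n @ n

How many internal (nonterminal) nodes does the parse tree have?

[S [S [S [S [A [B [C n]]]] & [A [B [C n]]]] . [A [B [C n]]]] & [A [A [A [B [C n]]] ^ [B [C n]]] @ [B [C n]]]]

22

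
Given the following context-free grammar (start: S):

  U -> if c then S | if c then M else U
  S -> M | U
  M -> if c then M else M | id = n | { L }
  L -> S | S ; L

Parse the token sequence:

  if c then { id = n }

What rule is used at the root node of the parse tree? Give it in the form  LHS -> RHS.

[S [U if c then [S [M { [L [S [M id = n]]] }]]]]

S -> U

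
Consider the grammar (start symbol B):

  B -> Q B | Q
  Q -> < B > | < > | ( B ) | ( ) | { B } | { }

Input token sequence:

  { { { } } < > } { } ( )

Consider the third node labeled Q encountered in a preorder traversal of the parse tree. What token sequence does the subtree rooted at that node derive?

{ }

[B [Q { [B [Q { [B [Q { }]] }] [B [Q < >]]] }] [B [Q { }] [B [Q ( )]]]]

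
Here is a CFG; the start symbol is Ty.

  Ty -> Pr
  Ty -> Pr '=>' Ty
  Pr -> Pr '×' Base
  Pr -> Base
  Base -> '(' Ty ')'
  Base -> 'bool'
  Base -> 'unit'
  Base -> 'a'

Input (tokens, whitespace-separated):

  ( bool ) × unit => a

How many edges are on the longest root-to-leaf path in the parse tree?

[Ty [Pr [Pr [Base ( [Ty [Pr [Base bool]]] )]] × [Base unit]] => [Ty [Pr [Base a]]]]

7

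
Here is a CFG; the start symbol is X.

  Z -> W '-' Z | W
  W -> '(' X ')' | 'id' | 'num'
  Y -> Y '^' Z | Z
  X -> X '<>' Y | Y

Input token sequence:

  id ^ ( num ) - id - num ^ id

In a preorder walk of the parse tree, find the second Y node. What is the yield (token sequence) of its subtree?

[X [Y [Y [Y [Z [W id]]] ^ [Z [W ( [X [Y [Z [W num]]]] )] - [Z [W id] - [Z [W num]]]]] ^ [Z [W id]]]]

id ^ ( num ) - id - num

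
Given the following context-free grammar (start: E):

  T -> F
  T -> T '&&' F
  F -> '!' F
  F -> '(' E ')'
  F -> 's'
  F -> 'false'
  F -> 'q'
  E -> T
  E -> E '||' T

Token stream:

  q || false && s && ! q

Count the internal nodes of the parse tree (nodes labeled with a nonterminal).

11

[E [E [T [F q]]] || [T [T [T [F false]] && [F s]] && [F ! [F q]]]]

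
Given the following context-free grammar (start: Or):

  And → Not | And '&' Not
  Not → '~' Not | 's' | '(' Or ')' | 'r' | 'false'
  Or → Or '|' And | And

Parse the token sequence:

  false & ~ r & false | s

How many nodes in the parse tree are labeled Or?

2

[Or [Or [And [And [And [Not false]] & [Not ~ [Not r]]] & [Not false]]] | [And [Not s]]]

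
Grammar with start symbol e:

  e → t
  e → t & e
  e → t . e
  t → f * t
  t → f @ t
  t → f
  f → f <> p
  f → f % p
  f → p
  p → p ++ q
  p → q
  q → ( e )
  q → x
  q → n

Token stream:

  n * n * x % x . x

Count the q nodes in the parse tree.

[e [t [f [p [q n]]] * [t [f [p [q n]]] * [t [f [f [p [q x]]] % [p [q x]]]]]] . [e [t [f [p [q x]]]]]]

5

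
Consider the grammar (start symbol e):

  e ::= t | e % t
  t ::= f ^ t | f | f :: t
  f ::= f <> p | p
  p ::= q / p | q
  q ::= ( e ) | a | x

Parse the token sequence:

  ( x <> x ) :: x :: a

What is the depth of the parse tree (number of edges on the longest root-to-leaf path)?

11

[e [t [f [p [q ( [e [t [f [f [p [q x]]] <> [p [q x]]]]] )]]] :: [t [f [p [q x]]] :: [t [f [p [q a]]]]]]]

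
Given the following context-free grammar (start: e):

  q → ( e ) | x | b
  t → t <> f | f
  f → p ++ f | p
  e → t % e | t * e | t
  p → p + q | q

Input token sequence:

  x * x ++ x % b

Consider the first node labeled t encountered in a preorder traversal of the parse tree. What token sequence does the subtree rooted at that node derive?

x

[e [t [f [p [q x]]]] * [e [t [f [p [q x]] ++ [f [p [q x]]]]] % [e [t [f [p [q b]]]]]]]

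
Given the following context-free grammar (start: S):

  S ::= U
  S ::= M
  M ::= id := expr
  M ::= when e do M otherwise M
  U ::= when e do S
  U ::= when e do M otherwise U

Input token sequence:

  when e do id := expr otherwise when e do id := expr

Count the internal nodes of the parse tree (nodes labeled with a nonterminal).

6

[S [U when e do [M id := expr] otherwise [U when e do [S [M id := expr]]]]]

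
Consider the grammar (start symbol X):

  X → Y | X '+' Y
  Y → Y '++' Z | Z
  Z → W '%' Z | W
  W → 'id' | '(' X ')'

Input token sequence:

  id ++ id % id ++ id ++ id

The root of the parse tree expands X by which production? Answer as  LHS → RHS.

X → Y

[X [Y [Y [Y [Y [Z [W id]]] ++ [Z [W id] % [Z [W id]]]] ++ [Z [W id]]] ++ [Z [W id]]]]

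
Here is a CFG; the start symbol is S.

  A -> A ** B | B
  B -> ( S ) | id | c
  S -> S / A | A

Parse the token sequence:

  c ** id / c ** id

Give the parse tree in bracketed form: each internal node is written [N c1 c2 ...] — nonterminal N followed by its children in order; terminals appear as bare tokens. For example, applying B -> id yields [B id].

S
S / A
A / A
A ** B / A
B ** B / A
c ** B / A
c ** id / A
c ** id / A ** B
c ** id / B ** B
c ** id / c ** B
c ** id / c ** id

[S [S [A [A [B c]] ** [B id]]] / [A [A [B c]] ** [B id]]]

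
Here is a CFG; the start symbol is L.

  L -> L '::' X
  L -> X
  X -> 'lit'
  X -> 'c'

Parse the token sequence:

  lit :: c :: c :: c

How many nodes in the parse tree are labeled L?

[L [L [L [L [X lit]] :: [X c]] :: [X c]] :: [X c]]

4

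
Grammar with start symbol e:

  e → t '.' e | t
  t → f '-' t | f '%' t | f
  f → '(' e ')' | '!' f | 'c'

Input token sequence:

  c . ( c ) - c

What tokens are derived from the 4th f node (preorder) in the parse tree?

c

[e [t [f c]] . [e [t [f ( [e [t [f c]]] )] - [t [f c]]]]]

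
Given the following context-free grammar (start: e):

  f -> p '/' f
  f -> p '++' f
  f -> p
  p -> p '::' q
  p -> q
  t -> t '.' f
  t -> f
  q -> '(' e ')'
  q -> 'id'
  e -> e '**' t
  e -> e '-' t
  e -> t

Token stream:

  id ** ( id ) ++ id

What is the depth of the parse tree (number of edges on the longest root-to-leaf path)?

[e [e [t [f [p [q id]]]]] ** [t [f [p [q ( [e [t [f [p [q id]]]]] )]] ++ [f [p [q id]]]]]]

10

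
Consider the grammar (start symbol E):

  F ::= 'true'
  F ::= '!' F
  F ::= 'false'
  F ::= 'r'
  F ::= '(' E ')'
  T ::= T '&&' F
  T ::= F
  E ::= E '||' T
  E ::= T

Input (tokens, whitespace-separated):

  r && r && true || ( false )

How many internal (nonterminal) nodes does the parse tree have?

[E [E [T [T [T [F r]] && [F r]] && [F true]]] || [T [F ( [E [T [F false]]] )]]]

13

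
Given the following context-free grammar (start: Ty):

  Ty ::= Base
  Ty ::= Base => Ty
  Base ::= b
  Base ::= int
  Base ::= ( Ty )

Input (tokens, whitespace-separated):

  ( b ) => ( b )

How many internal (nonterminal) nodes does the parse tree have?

[Ty [Base ( [Ty [Base b]] )] => [Ty [Base ( [Ty [Base b]] )]]]

8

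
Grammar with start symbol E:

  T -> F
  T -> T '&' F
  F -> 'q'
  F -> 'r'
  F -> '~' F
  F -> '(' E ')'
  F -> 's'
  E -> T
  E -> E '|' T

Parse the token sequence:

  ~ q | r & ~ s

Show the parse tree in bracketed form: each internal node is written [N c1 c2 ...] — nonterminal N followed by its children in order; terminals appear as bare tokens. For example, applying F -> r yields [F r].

E
E | T
T | T
F | T
~ F | T
~ q | T
~ q | T & F
~ q | F & F
~ q | r & F
~ q | r & ~ F
~ q | r & ~ s

[E [E [T [F ~ [F q]]]] | [T [T [F r]] & [F ~ [F s]]]]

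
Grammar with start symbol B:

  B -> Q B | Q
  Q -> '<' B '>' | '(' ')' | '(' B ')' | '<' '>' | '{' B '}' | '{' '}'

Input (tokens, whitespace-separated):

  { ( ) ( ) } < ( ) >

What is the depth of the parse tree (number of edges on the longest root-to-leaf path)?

5

[B [Q { [B [Q ( )] [B [Q ( )]]] }] [B [Q < [B [Q ( )]] >]]]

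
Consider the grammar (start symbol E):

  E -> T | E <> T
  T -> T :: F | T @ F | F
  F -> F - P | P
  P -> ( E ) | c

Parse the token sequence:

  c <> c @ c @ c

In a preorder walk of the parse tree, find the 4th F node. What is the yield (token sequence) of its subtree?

c

[E [E [T [F [P c]]]] <> [T [T [T [F [P c]]] @ [F [P c]]] @ [F [P c]]]]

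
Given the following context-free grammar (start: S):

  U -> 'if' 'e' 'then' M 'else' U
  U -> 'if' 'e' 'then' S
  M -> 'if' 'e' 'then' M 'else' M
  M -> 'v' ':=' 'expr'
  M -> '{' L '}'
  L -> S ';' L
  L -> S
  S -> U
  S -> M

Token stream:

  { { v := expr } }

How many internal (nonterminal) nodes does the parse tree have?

[S [M { [L [S [M { [L [S [M v := expr]]] }]]] }]]

8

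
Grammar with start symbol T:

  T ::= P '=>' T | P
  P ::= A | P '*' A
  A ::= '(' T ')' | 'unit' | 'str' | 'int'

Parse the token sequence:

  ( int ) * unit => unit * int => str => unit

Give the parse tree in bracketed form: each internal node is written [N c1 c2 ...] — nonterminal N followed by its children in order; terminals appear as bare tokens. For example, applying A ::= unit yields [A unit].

[T [P [P [A ( [T [P [A int]]] )]] * [A unit]] => [T [P [P [A unit]] * [A int]] => [T [P [A str]] => [T [P [A unit]]]]]]

T
P => T
P * A => T
A * A => T
( T ) * A => T
( P ) * A => T
( A ) * A => T
( int ) * A => T
( int ) * unit => T
( int ) * unit => P => T
( int ) * unit => P * A => T
( int ) * unit => A * A => T
( int ) * unit => unit * A => T
( int ) * unit => unit * int => T
( int ) * unit => unit * int => P => T
( int ) * unit => unit * int => A => T
( int ) * unit => unit * int => str => T
( int ) * unit => unit * int => str => P
( int ) * unit => unit * int => str => A
( int ) * unit => unit * int => str => unit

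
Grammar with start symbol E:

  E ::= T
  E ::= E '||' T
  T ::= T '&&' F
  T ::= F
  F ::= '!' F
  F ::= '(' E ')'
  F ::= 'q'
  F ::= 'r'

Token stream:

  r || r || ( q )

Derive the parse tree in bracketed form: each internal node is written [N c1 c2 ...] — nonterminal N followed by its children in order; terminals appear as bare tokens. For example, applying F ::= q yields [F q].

[E [E [E [T [F r]]] || [T [F r]]] || [T [F ( [E [T [F q]]] )]]]

E
E || T
E || T || T
T || T || T
F || T || T
r || T || T
r || F || T
r || r || T
r || r || F
r || r || ( E )
r || r || ( T )
r || r || ( F )
r || r || ( q )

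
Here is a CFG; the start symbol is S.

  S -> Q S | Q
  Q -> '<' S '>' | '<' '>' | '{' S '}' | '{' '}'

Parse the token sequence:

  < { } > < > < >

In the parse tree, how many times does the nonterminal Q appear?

[S [Q < [S [Q { }]] >] [S [Q < >] [S [Q < >]]]]

4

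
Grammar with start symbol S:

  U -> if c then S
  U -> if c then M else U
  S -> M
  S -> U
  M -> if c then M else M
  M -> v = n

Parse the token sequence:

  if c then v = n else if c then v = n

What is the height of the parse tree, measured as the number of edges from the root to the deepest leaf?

[S [U if c then [M v = n] else [U if c then [S [M v = n]]]]]

5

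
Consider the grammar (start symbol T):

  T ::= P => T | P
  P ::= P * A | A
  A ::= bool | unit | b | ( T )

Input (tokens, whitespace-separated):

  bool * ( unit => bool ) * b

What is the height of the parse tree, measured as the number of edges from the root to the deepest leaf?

[T [P [P [P [A bool]] * [A ( [T [P [A unit]] => [T [P [A bool]]]] )]] * [A b]]]

8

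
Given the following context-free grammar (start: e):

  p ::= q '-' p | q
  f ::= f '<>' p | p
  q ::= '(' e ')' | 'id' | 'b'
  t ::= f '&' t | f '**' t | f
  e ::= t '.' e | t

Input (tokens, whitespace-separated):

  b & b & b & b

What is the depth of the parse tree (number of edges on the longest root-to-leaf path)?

[e [t [f [p [q b]]] & [t [f [p [q b]]] & [t [f [p [q b]]] & [t [f [p [q b]]]]]]]]

8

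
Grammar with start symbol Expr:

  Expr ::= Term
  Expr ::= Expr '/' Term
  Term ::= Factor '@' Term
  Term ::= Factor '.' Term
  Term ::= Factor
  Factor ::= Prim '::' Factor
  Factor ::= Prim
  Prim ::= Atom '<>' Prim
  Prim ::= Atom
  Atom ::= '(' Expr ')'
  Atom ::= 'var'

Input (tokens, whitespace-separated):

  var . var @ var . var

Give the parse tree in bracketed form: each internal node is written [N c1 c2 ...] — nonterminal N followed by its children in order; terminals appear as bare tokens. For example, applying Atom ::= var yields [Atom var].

[Expr [Term [Factor [Prim [Atom var]]] . [Term [Factor [Prim [Atom var]]] @ [Term [Factor [Prim [Atom var]]] . [Term [Factor [Prim [Atom var]]]]]]]]

Expr
Term
Factor . Term
Prim . Term
Atom . Term
var . Term
var . Factor @ Term
var . Prim @ Term
var . Atom @ Term
var . var @ Term
var . var @ Factor . Term
var . var @ Prim . Term
var . var @ Atom . Term
var . var @ var . Term
var . var @ var . Factor
var . var @ var . Prim
var . var @ var . Atom
var . var @ var . var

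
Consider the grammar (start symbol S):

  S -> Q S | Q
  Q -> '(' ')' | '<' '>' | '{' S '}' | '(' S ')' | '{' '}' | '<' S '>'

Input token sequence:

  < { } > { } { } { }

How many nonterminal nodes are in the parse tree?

10

[S [Q < [S [Q { }]] >] [S [Q { }] [S [Q { }] [S [Q { }]]]]]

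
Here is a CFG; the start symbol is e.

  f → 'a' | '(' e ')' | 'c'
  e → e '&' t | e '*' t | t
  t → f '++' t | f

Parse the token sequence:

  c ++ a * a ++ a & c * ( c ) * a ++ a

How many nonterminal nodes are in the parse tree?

[e [e [e [e [e [t [f c] ++ [t [f a]]]] * [t [f a] ++ [t [f a]]]] & [t [f c]]] * [t [f ( [e [t [f c]]] )]]] * [t [f a] ++ [t [f a]]]]

24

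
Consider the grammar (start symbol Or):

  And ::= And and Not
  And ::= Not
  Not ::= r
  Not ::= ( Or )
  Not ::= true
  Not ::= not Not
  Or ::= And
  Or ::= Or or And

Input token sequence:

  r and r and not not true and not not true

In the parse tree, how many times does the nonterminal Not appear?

8

[Or [And [And [And [And [Not r]] and [Not r]] and [Not not [Not not [Not true]]]] and [Not not [Not not [Not true]]]]]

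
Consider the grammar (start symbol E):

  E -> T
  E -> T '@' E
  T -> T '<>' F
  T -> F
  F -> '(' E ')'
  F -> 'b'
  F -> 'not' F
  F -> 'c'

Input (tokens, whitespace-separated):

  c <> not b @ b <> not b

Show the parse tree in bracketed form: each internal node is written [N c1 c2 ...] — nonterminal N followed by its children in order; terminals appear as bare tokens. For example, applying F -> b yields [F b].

E
T @ E
T <> F @ E
F <> F @ E
c <> F @ E
c <> not F @ E
c <> not b @ E
c <> not b @ T
c <> not b @ T <> F
c <> not b @ F <> F
c <> not b @ b <> F
c <> not b @ b <> not F
c <> not b @ b <> not b

[E [T [T [F c]] <> [F not [F b]]] @ [E [T [T [F b]] <> [F not [F b]]]]]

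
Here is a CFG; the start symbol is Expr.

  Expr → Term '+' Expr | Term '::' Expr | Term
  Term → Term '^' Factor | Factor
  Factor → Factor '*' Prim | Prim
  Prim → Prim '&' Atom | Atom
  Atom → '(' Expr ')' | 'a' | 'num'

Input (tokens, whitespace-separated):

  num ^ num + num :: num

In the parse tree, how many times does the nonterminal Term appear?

[Expr [Term [Term [Factor [Prim [Atom num]]]] ^ [Factor [Prim [Atom num]]]] + [Expr [Term [Factor [Prim [Atom num]]]] :: [Expr [Term [Factor [Prim [Atom num]]]]]]]

4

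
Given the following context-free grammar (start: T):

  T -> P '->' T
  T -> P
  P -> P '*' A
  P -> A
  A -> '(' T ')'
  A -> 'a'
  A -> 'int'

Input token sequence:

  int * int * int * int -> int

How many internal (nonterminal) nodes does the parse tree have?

[T [P [P [P [P [A int]] * [A int]] * [A int]] * [A int]] -> [T [P [A int]]]]

12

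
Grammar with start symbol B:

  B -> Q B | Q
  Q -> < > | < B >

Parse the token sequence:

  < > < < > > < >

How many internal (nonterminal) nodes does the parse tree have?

8

[B [Q < >] [B [Q < [B [Q < >]] >] [B [Q < >]]]]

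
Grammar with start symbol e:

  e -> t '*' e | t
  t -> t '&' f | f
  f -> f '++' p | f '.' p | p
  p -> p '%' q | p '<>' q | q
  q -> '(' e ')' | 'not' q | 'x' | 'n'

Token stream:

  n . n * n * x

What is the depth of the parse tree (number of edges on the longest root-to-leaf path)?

7

[e [t [f [f [p [q n]]] . [p [q n]]]] * [e [t [f [p [q n]]]] * [e [t [f [p [q x]]]]]]]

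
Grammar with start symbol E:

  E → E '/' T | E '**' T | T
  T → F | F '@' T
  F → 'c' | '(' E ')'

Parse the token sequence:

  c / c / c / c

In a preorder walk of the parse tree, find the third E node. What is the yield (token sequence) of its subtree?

c / c

[E [E [E [E [T [F c]]] / [T [F c]]] / [T [F c]]] / [T [F c]]]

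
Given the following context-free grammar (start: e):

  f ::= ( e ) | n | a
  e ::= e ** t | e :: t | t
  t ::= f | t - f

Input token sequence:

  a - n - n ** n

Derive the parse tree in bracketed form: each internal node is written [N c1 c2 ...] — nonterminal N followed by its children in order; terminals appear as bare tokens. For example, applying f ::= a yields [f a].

[e [e [t [t [t [f a]] - [f n]] - [f n]]] ** [t [f n]]]

e
e ** t
t ** t
t - f ** t
t - f - f ** t
f - f - f ** t
a - f - f ** t
a - n - f ** t
a - n - n ** t
a - n - n ** f
a - n - n ** n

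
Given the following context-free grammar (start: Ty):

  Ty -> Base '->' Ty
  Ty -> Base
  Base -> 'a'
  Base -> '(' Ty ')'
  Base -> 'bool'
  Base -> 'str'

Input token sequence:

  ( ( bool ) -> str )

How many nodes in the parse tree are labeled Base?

4

[Ty [Base ( [Ty [Base ( [Ty [Base bool]] )] -> [Ty [Base str]]] )]]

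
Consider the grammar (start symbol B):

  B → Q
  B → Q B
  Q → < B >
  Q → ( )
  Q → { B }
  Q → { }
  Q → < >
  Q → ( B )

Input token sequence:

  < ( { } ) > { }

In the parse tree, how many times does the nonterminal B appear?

4

[B [Q < [B [Q ( [B [Q { }]] )]] >] [B [Q { }]]]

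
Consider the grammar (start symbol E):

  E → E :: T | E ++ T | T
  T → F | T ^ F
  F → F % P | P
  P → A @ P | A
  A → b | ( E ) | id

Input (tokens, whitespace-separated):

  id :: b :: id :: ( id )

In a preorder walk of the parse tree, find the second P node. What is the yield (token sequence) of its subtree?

[E [E [E [E [T [F [P [A id]]]]] :: [T [F [P [A b]]]]] :: [T [F [P [A id]]]]] :: [T [F [P [A ( [E [T [F [P [A id]]]]] )]]]]]

b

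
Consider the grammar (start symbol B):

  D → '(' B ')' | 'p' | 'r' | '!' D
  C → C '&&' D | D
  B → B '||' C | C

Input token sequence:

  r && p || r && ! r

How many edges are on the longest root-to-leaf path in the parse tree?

5

[B [B [C [C [D r]] && [D p]]] || [C [C [D r]] && [D ! [D r]]]]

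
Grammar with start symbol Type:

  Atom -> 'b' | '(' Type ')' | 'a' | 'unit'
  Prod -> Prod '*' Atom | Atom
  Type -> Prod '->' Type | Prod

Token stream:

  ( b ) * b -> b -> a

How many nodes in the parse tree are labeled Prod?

[Type [Prod [Prod [Atom ( [Type [Prod [Atom b]]] )]] * [Atom b]] -> [Type [Prod [Atom b]] -> [Type [Prod [Atom a]]]]]

5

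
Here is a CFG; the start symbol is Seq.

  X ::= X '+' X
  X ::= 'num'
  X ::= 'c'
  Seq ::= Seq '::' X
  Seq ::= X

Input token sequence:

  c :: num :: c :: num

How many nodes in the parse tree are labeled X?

[Seq [Seq [Seq [Seq [X c]] :: [X num]] :: [X c]] :: [X num]]

4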